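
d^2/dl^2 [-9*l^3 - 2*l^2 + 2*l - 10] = -54*l - 4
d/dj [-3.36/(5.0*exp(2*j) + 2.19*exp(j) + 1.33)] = (33.6*exp(j) + 7.3584)*exp(j)/(5.0*exp(2*j) + 2.19*exp(j) + 1.33)^2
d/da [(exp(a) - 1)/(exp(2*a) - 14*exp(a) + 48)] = (2*(1 - exp(a))*(exp(a) - 7) + exp(2*a) - 14*exp(a) + 48)*exp(a)/(exp(2*a) - 14*exp(a) + 48)^2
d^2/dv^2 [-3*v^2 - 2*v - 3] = -6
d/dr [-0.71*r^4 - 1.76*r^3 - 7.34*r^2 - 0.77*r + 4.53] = -2.84*r^3 - 5.28*r^2 - 14.68*r - 0.77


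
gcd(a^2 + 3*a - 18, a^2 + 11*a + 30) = a + 6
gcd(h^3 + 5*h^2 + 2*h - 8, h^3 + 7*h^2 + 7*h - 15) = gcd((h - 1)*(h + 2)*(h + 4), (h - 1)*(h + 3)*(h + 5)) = h - 1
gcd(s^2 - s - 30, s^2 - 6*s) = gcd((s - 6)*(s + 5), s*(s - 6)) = s - 6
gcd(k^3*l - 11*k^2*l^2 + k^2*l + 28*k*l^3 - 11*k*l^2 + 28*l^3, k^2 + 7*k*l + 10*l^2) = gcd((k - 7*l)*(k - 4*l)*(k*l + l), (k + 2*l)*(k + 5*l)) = 1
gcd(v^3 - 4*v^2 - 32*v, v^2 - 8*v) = v^2 - 8*v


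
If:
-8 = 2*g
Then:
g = -4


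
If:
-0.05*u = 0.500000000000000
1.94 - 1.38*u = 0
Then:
No Solution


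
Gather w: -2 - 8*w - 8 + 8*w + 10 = 0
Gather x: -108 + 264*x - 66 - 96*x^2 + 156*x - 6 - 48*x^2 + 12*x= -144*x^2 + 432*x - 180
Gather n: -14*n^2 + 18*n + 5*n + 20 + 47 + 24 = -14*n^2 + 23*n + 91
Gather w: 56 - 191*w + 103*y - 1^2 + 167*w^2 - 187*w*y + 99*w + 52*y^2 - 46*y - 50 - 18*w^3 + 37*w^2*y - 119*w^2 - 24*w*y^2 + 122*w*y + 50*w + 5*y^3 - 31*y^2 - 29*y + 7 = -18*w^3 + w^2*(37*y + 48) + w*(-24*y^2 - 65*y - 42) + 5*y^3 + 21*y^2 + 28*y + 12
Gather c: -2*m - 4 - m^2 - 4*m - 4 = -m^2 - 6*m - 8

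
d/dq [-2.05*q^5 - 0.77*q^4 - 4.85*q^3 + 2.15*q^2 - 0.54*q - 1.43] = -10.25*q^4 - 3.08*q^3 - 14.55*q^2 + 4.3*q - 0.54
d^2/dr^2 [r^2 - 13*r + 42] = 2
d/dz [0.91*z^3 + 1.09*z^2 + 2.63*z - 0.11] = 2.73*z^2 + 2.18*z + 2.63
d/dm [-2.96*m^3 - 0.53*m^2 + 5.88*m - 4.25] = -8.88*m^2 - 1.06*m + 5.88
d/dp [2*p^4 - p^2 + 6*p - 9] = 8*p^3 - 2*p + 6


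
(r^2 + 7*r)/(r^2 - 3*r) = (r + 7)/(r - 3)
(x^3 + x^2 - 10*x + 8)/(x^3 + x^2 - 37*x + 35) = (x^2 + 2*x - 8)/(x^2 + 2*x - 35)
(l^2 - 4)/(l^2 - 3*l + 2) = (l + 2)/(l - 1)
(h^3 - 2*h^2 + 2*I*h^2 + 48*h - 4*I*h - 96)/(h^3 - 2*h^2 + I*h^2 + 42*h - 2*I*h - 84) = (h + 8*I)/(h + 7*I)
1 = 1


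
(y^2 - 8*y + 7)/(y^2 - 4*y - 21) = (y - 1)/(y + 3)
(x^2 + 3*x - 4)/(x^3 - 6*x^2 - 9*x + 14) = (x + 4)/(x^2 - 5*x - 14)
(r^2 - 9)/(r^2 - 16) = (r^2 - 9)/(r^2 - 16)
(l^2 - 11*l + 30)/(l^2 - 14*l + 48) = (l - 5)/(l - 8)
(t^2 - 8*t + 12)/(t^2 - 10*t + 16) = (t - 6)/(t - 8)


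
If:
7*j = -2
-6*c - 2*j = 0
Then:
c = 2/21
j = -2/7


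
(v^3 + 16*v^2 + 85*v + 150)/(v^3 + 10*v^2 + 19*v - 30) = (v + 5)/(v - 1)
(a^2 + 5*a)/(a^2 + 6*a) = (a + 5)/(a + 6)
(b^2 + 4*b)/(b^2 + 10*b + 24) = b/(b + 6)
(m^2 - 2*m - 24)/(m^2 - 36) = (m + 4)/(m + 6)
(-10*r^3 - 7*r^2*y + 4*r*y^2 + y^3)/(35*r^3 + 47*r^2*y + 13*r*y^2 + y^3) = (-2*r + y)/(7*r + y)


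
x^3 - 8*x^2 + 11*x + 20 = (x - 5)*(x - 4)*(x + 1)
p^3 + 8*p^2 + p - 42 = (p - 2)*(p + 3)*(p + 7)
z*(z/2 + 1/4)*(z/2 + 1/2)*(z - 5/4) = z^4/4 + z^3/16 - 11*z^2/32 - 5*z/32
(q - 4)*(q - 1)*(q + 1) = q^3 - 4*q^2 - q + 4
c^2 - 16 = (c - 4)*(c + 4)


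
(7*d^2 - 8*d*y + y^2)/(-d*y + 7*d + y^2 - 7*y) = (-7*d + y)/(y - 7)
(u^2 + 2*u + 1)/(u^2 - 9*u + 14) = (u^2 + 2*u + 1)/(u^2 - 9*u + 14)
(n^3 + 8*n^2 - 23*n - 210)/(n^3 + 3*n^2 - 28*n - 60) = (n + 7)/(n + 2)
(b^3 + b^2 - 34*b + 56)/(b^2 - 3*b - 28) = (-b^3 - b^2 + 34*b - 56)/(-b^2 + 3*b + 28)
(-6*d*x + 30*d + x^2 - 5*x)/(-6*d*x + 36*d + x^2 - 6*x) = (x - 5)/(x - 6)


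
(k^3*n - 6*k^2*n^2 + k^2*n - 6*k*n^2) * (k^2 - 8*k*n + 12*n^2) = k^5*n - 14*k^4*n^2 + k^4*n + 60*k^3*n^3 - 14*k^3*n^2 - 72*k^2*n^4 + 60*k^2*n^3 - 72*k*n^4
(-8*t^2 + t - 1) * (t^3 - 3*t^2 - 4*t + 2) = -8*t^5 + 25*t^4 + 28*t^3 - 17*t^2 + 6*t - 2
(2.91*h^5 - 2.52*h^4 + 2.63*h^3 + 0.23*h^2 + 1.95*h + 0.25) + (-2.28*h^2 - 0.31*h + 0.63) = 2.91*h^5 - 2.52*h^4 + 2.63*h^3 - 2.05*h^2 + 1.64*h + 0.88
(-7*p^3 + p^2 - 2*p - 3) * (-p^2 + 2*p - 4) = 7*p^5 - 15*p^4 + 32*p^3 - 5*p^2 + 2*p + 12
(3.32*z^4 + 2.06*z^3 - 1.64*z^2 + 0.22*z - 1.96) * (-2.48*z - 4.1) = -8.2336*z^5 - 18.7208*z^4 - 4.3788*z^3 + 6.1784*z^2 + 3.9588*z + 8.036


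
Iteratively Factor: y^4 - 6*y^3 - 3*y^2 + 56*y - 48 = (y - 1)*(y^3 - 5*y^2 - 8*y + 48) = (y - 4)*(y - 1)*(y^2 - y - 12) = (y - 4)*(y - 1)*(y + 3)*(y - 4)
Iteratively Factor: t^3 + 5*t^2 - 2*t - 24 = (t - 2)*(t^2 + 7*t + 12) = (t - 2)*(t + 4)*(t + 3)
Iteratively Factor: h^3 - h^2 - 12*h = (h - 4)*(h^2 + 3*h) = (h - 4)*(h + 3)*(h)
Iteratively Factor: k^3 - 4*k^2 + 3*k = (k)*(k^2 - 4*k + 3) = k*(k - 1)*(k - 3)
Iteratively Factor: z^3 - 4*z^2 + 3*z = (z - 3)*(z^2 - z) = z*(z - 3)*(z - 1)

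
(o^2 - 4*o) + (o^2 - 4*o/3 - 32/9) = 2*o^2 - 16*o/3 - 32/9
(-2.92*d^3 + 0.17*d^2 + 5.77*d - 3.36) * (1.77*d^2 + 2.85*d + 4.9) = -5.1684*d^5 - 8.0211*d^4 - 3.6106*d^3 + 11.3303*d^2 + 18.697*d - 16.464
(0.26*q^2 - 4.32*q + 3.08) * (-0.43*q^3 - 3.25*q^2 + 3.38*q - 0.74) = -0.1118*q^5 + 1.0126*q^4 + 13.5944*q^3 - 24.804*q^2 + 13.6072*q - 2.2792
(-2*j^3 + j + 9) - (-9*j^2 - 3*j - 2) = -2*j^3 + 9*j^2 + 4*j + 11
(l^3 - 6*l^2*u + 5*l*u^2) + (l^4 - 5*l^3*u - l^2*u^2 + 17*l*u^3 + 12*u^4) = l^4 - 5*l^3*u + l^3 - l^2*u^2 - 6*l^2*u + 17*l*u^3 + 5*l*u^2 + 12*u^4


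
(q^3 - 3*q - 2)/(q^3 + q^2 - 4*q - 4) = (q + 1)/(q + 2)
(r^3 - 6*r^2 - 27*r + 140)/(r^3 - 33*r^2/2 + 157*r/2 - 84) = 2*(r^2 + r - 20)/(2*r^2 - 19*r + 24)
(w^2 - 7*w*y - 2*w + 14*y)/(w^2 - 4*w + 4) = (w - 7*y)/(w - 2)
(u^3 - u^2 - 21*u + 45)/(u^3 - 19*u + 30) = (u - 3)/(u - 2)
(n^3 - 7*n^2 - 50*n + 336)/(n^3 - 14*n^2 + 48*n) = (n + 7)/n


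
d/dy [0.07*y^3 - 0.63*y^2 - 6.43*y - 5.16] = 0.21*y^2 - 1.26*y - 6.43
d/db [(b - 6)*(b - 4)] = 2*b - 10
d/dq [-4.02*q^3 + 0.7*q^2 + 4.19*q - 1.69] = -12.06*q^2 + 1.4*q + 4.19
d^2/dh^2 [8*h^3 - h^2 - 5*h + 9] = 48*h - 2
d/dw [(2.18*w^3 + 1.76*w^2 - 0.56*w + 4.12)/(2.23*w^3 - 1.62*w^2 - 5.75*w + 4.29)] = (3.5527136788005e-15*w^5 - 7.4564*w^4 - 22.5724*w^3 - 10.5334*w^2 + 28.4496*w + 21.2876)/(4.9729*w^6 - 7.2252*w^5 - 23.0206*w^4 + 37.7634*w^3 + 19.1629*w^2 - 49.335*w + 18.4041)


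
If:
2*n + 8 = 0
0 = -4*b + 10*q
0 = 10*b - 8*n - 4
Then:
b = -14/5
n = -4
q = -28/25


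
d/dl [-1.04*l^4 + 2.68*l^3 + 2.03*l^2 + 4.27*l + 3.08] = -4.16*l^3 + 8.04*l^2 + 4.06*l + 4.27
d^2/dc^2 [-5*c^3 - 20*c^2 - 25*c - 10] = -30*c - 40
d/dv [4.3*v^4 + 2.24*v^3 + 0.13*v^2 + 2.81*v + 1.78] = 17.2*v^3 + 6.72*v^2 + 0.26*v + 2.81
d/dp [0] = 0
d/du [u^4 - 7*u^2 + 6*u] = 4*u^3 - 14*u + 6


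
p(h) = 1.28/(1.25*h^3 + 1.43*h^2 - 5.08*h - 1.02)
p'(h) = 1.28*(-3.75*h^2 - 2.86*h + 5.08)/(1.25*h^3 + 1.43*h^2 - 5.08*h - 1.02)^2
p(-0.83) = 0.37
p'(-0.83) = 0.52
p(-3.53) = -0.06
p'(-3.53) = -0.10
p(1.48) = -0.95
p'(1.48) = -5.14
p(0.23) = -0.61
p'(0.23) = 1.23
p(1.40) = -0.67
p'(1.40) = -2.23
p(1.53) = -1.32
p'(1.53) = -11.03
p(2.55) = 0.08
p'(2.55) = -0.13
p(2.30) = 0.13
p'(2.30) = -0.27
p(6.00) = 0.00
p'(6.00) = -0.00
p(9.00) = 0.00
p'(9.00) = -0.00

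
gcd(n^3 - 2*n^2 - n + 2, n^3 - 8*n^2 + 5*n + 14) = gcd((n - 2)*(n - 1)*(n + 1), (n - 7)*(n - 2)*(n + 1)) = n^2 - n - 2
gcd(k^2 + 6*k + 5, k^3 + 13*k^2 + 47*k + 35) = k^2 + 6*k + 5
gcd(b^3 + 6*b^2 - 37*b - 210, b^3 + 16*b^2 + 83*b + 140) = b^2 + 12*b + 35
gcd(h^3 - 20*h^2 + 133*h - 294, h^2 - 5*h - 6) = h - 6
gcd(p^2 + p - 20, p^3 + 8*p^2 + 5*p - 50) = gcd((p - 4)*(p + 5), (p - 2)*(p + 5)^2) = p + 5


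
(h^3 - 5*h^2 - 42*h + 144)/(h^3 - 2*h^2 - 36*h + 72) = (h^2 - 11*h + 24)/(h^2 - 8*h + 12)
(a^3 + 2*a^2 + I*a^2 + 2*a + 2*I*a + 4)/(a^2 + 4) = (a^2 + a*(2 - I) - 2*I)/(a - 2*I)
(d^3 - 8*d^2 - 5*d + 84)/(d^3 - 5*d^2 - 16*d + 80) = (d^2 - 4*d - 21)/(d^2 - d - 20)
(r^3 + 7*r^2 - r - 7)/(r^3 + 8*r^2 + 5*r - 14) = (r + 1)/(r + 2)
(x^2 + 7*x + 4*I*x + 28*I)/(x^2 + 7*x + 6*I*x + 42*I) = (x + 4*I)/(x + 6*I)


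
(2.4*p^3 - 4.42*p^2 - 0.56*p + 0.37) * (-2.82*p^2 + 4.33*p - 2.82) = -6.768*p^5 + 22.8564*p^4 - 24.3274*p^3 + 8.9962*p^2 + 3.1813*p - 1.0434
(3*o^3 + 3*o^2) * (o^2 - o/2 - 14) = 3*o^5 + 3*o^4/2 - 87*o^3/2 - 42*o^2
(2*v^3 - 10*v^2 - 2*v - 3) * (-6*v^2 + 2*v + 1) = -12*v^5 + 64*v^4 - 6*v^3 + 4*v^2 - 8*v - 3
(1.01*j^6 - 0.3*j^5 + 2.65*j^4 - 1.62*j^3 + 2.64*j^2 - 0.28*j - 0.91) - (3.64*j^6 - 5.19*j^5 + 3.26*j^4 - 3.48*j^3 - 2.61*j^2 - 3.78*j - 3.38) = -2.63*j^6 + 4.89*j^5 - 0.61*j^4 + 1.86*j^3 + 5.25*j^2 + 3.5*j + 2.47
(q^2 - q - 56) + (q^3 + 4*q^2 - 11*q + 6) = q^3 + 5*q^2 - 12*q - 50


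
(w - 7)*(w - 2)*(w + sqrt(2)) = w^3 - 9*w^2 + sqrt(2)*w^2 - 9*sqrt(2)*w + 14*w + 14*sqrt(2)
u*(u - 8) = u^2 - 8*u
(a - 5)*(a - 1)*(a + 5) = a^3 - a^2 - 25*a + 25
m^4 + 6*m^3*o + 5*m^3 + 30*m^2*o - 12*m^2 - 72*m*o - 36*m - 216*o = (m - 3)*(m + 2)*(m + 6)*(m + 6*o)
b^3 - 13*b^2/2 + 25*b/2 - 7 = (b - 7/2)*(b - 2)*(b - 1)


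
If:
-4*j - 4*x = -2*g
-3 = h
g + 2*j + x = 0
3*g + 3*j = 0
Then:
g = 0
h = -3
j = 0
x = 0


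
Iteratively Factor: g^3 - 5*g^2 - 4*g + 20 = (g + 2)*(g^2 - 7*g + 10) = (g - 5)*(g + 2)*(g - 2)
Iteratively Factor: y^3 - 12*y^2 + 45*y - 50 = (y - 2)*(y^2 - 10*y + 25) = (y - 5)*(y - 2)*(y - 5)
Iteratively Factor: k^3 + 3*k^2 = (k)*(k^2 + 3*k) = k*(k + 3)*(k)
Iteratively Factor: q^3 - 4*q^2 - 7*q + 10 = (q + 2)*(q^2 - 6*q + 5) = (q - 5)*(q + 2)*(q - 1)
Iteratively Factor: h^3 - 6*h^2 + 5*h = (h)*(h^2 - 6*h + 5) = h*(h - 1)*(h - 5)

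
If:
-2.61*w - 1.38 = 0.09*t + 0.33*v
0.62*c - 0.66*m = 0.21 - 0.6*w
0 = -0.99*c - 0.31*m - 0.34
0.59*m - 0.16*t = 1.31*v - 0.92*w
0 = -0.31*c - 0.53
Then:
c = -1.71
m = 4.36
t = -436.31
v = 60.11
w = 6.92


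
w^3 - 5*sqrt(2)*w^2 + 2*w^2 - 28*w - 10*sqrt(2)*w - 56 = (w + 2)*(w - 7*sqrt(2))*(w + 2*sqrt(2))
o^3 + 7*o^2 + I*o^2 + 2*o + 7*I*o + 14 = (o + 7)*(o - I)*(o + 2*I)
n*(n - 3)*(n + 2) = n^3 - n^2 - 6*n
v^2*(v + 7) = v^3 + 7*v^2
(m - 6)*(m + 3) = m^2 - 3*m - 18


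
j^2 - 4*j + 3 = (j - 3)*(j - 1)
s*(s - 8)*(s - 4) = s^3 - 12*s^2 + 32*s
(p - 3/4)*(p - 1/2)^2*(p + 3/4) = p^4 - p^3 - 5*p^2/16 + 9*p/16 - 9/64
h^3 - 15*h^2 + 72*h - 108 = (h - 6)^2*(h - 3)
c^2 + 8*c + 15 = (c + 3)*(c + 5)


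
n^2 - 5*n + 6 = (n - 3)*(n - 2)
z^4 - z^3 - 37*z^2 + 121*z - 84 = (z - 4)*(z - 3)*(z - 1)*(z + 7)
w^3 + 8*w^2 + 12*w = w*(w + 2)*(w + 6)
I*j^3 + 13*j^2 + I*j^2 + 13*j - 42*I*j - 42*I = (j - 7*I)*(j - 6*I)*(I*j + I)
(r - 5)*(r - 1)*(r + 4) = r^3 - 2*r^2 - 19*r + 20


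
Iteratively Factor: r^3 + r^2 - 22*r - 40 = (r - 5)*(r^2 + 6*r + 8) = (r - 5)*(r + 4)*(r + 2)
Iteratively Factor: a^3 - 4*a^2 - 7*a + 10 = (a - 1)*(a^2 - 3*a - 10) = (a - 5)*(a - 1)*(a + 2)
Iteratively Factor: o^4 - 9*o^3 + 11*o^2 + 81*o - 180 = (o - 5)*(o^3 - 4*o^2 - 9*o + 36) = (o - 5)*(o - 3)*(o^2 - o - 12) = (o - 5)*(o - 4)*(o - 3)*(o + 3)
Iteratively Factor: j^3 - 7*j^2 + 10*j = (j)*(j^2 - 7*j + 10) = j*(j - 5)*(j - 2)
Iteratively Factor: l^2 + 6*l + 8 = (l + 4)*(l + 2)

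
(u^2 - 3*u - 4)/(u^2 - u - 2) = (u - 4)/(u - 2)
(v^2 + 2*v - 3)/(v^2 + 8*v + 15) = (v - 1)/(v + 5)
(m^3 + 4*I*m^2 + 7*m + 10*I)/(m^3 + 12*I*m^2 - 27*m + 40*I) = (m^2 - I*m + 2)/(m^2 + 7*I*m + 8)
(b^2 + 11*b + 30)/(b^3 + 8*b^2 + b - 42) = (b^2 + 11*b + 30)/(b^3 + 8*b^2 + b - 42)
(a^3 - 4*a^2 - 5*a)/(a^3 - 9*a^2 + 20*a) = (a + 1)/(a - 4)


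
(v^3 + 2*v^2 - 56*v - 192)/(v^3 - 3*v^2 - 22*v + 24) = (v^2 - 2*v - 48)/(v^2 - 7*v + 6)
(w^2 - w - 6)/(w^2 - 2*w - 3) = (w + 2)/(w + 1)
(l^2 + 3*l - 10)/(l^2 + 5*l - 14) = (l + 5)/(l + 7)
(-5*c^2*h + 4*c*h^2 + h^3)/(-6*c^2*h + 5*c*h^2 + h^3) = (5*c + h)/(6*c + h)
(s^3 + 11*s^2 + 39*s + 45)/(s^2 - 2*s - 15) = (s^2 + 8*s + 15)/(s - 5)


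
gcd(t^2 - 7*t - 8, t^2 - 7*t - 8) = t^2 - 7*t - 8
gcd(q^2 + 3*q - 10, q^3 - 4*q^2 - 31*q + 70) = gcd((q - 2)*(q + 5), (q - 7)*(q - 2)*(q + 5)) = q^2 + 3*q - 10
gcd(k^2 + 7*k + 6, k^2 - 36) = k + 6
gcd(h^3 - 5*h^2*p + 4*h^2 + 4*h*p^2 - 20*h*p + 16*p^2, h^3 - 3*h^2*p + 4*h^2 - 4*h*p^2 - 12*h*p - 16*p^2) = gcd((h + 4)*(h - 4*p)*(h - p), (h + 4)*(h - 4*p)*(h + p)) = -h^2 + 4*h*p - 4*h + 16*p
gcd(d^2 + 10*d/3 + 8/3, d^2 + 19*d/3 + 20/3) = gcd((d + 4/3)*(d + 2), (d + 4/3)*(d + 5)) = d + 4/3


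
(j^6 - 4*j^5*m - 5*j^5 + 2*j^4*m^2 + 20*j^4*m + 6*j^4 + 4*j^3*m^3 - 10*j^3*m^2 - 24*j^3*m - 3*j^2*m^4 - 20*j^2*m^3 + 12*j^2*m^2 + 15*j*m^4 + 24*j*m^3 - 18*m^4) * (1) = j^6 - 4*j^5*m - 5*j^5 + 2*j^4*m^2 + 20*j^4*m + 6*j^4 + 4*j^3*m^3 - 10*j^3*m^2 - 24*j^3*m - 3*j^2*m^4 - 20*j^2*m^3 + 12*j^2*m^2 + 15*j*m^4 + 24*j*m^3 - 18*m^4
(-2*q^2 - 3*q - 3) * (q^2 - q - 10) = -2*q^4 - q^3 + 20*q^2 + 33*q + 30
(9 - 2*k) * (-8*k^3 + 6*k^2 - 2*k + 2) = 16*k^4 - 84*k^3 + 58*k^2 - 22*k + 18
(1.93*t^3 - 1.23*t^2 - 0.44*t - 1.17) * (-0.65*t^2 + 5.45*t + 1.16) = -1.2545*t^5 + 11.318*t^4 - 4.1787*t^3 - 3.0643*t^2 - 6.8869*t - 1.3572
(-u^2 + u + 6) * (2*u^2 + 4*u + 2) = -2*u^4 - 2*u^3 + 14*u^2 + 26*u + 12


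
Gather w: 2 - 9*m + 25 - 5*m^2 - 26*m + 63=-5*m^2 - 35*m + 90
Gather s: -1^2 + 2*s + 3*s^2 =3*s^2 + 2*s - 1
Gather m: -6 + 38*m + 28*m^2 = 28*m^2 + 38*m - 6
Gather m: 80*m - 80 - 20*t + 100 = 80*m - 20*t + 20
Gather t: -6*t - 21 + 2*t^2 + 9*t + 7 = 2*t^2 + 3*t - 14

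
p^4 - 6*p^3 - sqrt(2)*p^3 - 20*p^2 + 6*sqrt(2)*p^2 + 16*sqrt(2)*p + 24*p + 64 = (p - 8)*(p + 2)*(p - 2*sqrt(2))*(p + sqrt(2))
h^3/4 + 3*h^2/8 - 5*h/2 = h*(h/4 + 1)*(h - 5/2)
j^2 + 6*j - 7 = (j - 1)*(j + 7)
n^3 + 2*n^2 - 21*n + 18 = (n - 3)*(n - 1)*(n + 6)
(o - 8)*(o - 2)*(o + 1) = o^3 - 9*o^2 + 6*o + 16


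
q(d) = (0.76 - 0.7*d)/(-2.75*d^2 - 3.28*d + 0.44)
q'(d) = (0.76 - 0.7*d)*(5.5*d + 3.28)/(-2.75*d^2 - 3.28*d + 0.44)^2 - 0.7/(-2.75*d^2 - 3.28*d + 0.44) = (-1.925*d^2 + 4.18*d + 2.1848)/(7.5625*d^4 + 18.04*d^3 + 8.3384*d^2 - 2.8864*d + 0.1936)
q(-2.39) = -0.33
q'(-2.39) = -0.34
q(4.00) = 0.04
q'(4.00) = -0.00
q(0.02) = 2.00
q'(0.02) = 16.27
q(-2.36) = -0.34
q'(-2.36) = -0.36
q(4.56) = 0.03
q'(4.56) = -0.00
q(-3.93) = -0.12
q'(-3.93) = -0.05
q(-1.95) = -0.59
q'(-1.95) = -1.01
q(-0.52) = 0.80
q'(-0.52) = -0.26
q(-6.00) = -0.06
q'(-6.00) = -0.01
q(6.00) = 0.03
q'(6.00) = -0.00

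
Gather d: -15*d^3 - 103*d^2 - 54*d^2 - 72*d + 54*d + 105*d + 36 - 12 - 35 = -15*d^3 - 157*d^2 + 87*d - 11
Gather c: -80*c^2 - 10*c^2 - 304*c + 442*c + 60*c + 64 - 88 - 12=-90*c^2 + 198*c - 36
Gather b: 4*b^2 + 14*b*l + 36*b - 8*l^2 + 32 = 4*b^2 + b*(14*l + 36) - 8*l^2 + 32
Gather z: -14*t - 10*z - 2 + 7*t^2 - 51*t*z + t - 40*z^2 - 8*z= 7*t^2 - 13*t - 40*z^2 + z*(-51*t - 18) - 2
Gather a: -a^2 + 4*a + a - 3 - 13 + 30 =-a^2 + 5*a + 14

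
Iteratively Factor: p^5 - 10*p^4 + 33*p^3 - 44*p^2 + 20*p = (p)*(p^4 - 10*p^3 + 33*p^2 - 44*p + 20) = p*(p - 1)*(p^3 - 9*p^2 + 24*p - 20) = p*(p - 2)*(p - 1)*(p^2 - 7*p + 10) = p*(p - 2)^2*(p - 1)*(p - 5)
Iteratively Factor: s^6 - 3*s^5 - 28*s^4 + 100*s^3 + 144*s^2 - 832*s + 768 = (s - 2)*(s^5 - s^4 - 30*s^3 + 40*s^2 + 224*s - 384) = (s - 2)^2*(s^4 + s^3 - 28*s^2 - 16*s + 192) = (s - 4)*(s - 2)^2*(s^3 + 5*s^2 - 8*s - 48) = (s - 4)*(s - 3)*(s - 2)^2*(s^2 + 8*s + 16) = (s - 4)*(s - 3)*(s - 2)^2*(s + 4)*(s + 4)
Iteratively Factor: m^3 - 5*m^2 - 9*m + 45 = (m + 3)*(m^2 - 8*m + 15) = (m - 5)*(m + 3)*(m - 3)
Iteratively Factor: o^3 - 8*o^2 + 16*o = (o - 4)*(o^2 - 4*o) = o*(o - 4)*(o - 4)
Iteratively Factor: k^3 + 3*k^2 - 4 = (k - 1)*(k^2 + 4*k + 4) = (k - 1)*(k + 2)*(k + 2)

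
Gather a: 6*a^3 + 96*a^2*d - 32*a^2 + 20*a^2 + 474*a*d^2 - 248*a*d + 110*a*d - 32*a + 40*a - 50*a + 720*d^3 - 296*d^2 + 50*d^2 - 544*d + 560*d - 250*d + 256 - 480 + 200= 6*a^3 + a^2*(96*d - 12) + a*(474*d^2 - 138*d - 42) + 720*d^3 - 246*d^2 - 234*d - 24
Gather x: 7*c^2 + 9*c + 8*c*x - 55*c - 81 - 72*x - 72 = 7*c^2 - 46*c + x*(8*c - 72) - 153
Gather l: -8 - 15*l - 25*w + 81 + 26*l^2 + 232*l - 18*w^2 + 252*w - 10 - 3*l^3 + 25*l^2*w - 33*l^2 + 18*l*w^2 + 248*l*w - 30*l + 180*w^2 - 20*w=-3*l^3 + l^2*(25*w - 7) + l*(18*w^2 + 248*w + 187) + 162*w^2 + 207*w + 63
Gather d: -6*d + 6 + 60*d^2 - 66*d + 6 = 60*d^2 - 72*d + 12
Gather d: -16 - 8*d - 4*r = -8*d - 4*r - 16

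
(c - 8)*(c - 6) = c^2 - 14*c + 48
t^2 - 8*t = t*(t - 8)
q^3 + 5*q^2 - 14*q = q*(q - 2)*(q + 7)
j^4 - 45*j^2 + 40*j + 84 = (j - 6)*(j - 2)*(j + 1)*(j + 7)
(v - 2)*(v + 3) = v^2 + v - 6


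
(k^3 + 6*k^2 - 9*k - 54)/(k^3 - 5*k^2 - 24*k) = (k^2 + 3*k - 18)/(k*(k - 8))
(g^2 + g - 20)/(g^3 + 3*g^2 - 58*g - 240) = (g - 4)/(g^2 - 2*g - 48)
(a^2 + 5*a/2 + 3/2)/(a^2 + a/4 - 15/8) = 4*(a + 1)/(4*a - 5)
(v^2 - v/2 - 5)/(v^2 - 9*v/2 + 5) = (v + 2)/(v - 2)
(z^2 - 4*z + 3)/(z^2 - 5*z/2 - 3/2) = 2*(z - 1)/(2*z + 1)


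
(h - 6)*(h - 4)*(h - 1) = h^3 - 11*h^2 + 34*h - 24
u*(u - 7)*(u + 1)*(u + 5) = u^4 - u^3 - 37*u^2 - 35*u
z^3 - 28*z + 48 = (z - 4)*(z - 2)*(z + 6)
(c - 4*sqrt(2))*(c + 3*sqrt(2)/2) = c^2 - 5*sqrt(2)*c/2 - 12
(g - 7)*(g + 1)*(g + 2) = g^3 - 4*g^2 - 19*g - 14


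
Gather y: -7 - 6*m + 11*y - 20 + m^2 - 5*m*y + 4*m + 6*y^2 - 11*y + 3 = m^2 - 5*m*y - 2*m + 6*y^2 - 24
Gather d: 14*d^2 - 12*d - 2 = 14*d^2 - 12*d - 2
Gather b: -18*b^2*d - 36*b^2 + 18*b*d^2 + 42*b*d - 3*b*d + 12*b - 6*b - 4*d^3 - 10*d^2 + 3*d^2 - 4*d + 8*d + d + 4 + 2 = b^2*(-18*d - 36) + b*(18*d^2 + 39*d + 6) - 4*d^3 - 7*d^2 + 5*d + 6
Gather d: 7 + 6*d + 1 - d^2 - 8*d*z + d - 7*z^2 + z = -d^2 + d*(7 - 8*z) - 7*z^2 + z + 8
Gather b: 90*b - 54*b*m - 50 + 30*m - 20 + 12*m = b*(90 - 54*m) + 42*m - 70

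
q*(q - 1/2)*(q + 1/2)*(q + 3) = q^4 + 3*q^3 - q^2/4 - 3*q/4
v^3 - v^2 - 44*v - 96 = (v - 8)*(v + 3)*(v + 4)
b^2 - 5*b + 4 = (b - 4)*(b - 1)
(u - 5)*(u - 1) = u^2 - 6*u + 5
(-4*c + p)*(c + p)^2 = -4*c^3 - 7*c^2*p - 2*c*p^2 + p^3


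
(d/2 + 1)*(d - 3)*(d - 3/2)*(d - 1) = d^4/2 - 7*d^3/4 - d^2 + 27*d/4 - 9/2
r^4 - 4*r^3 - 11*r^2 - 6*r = r*(r - 6)*(r + 1)^2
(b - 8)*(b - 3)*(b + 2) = b^3 - 9*b^2 + 2*b + 48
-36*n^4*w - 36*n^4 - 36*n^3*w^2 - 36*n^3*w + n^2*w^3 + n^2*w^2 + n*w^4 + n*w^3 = (-6*n + w)*(n + w)*(6*n + w)*(n*w + n)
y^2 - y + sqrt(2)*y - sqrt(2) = (y - 1)*(y + sqrt(2))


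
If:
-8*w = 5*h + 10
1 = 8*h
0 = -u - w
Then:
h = 1/8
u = 85/64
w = -85/64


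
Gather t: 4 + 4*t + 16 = 4*t + 20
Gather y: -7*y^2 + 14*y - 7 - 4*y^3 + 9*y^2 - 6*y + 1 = -4*y^3 + 2*y^2 + 8*y - 6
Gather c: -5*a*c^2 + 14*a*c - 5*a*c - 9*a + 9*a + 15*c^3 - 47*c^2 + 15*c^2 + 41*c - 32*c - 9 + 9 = 15*c^3 + c^2*(-5*a - 32) + c*(9*a + 9)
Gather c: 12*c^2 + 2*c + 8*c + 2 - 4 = 12*c^2 + 10*c - 2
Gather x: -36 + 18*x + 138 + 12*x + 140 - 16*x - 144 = 14*x + 98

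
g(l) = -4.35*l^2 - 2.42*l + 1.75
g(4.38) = -92.30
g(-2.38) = -17.13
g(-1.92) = -9.64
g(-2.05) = -11.57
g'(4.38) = -40.53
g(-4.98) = -94.08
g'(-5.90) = 48.91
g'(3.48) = -32.70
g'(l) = -8.7*l - 2.42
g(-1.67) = -6.34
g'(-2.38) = 18.29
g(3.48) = -59.35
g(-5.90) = -135.40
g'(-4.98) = 40.91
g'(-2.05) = 15.42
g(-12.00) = -595.61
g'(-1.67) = 12.11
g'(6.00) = -54.62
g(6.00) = -169.37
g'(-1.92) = 14.28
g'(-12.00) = 101.98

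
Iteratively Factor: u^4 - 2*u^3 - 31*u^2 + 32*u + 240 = (u + 3)*(u^3 - 5*u^2 - 16*u + 80) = (u + 3)*(u + 4)*(u^2 - 9*u + 20) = (u - 4)*(u + 3)*(u + 4)*(u - 5)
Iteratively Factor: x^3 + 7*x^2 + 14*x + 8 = (x + 2)*(x^2 + 5*x + 4) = (x + 2)*(x + 4)*(x + 1)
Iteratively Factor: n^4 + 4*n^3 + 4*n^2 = (n)*(n^3 + 4*n^2 + 4*n) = n*(n + 2)*(n^2 + 2*n) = n^2*(n + 2)*(n + 2)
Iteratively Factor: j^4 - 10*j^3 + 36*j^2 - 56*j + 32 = (j - 2)*(j^3 - 8*j^2 + 20*j - 16) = (j - 4)*(j - 2)*(j^2 - 4*j + 4) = (j - 4)*(j - 2)^2*(j - 2)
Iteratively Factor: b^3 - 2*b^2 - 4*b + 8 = (b - 2)*(b^2 - 4) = (b - 2)^2*(b + 2)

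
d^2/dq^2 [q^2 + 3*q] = 2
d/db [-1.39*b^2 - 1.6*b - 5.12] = -2.78*b - 1.6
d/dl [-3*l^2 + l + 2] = 1 - 6*l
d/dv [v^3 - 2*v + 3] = 3*v^2 - 2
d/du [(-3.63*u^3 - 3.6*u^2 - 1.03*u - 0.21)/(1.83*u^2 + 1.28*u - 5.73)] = (-6.6429*u^4 - 9.2928*u^3 + 59.6766*u^2 + 42.0246*u + 6.1707)/(3.3489*u^4 + 4.6848*u^3 - 19.3334*u^2 - 14.6688*u + 32.8329)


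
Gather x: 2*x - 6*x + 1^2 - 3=-4*x - 2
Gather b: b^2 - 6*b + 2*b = b^2 - 4*b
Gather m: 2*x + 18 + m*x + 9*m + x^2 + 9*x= m*(x + 9) + x^2 + 11*x + 18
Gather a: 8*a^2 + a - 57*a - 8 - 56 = 8*a^2 - 56*a - 64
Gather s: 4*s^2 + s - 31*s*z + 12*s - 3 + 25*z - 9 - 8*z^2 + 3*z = 4*s^2 + s*(13 - 31*z) - 8*z^2 + 28*z - 12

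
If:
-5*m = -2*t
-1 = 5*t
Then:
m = -2/25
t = -1/5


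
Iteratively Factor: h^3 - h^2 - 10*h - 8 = (h - 4)*(h^2 + 3*h + 2) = (h - 4)*(h + 2)*(h + 1)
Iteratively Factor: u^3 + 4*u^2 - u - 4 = (u - 1)*(u^2 + 5*u + 4) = (u - 1)*(u + 4)*(u + 1)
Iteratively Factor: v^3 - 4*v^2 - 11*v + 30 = (v - 2)*(v^2 - 2*v - 15) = (v - 5)*(v - 2)*(v + 3)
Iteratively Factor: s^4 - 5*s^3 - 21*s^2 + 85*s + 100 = (s - 5)*(s^3 - 21*s - 20) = (s - 5)^2*(s^2 + 5*s + 4) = (s - 5)^2*(s + 4)*(s + 1)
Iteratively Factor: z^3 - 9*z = (z - 3)*(z^2 + 3*z) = z*(z - 3)*(z + 3)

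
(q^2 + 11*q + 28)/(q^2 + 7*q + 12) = (q + 7)/(q + 3)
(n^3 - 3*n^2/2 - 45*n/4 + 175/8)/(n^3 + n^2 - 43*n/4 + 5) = (4*n^2 + 4*n - 35)/(2*(2*n^2 + 7*n - 4))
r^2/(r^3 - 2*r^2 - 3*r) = r/(r^2 - 2*r - 3)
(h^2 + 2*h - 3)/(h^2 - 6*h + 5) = (h + 3)/(h - 5)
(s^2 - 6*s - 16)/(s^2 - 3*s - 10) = (s - 8)/(s - 5)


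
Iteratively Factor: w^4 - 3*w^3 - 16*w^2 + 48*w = (w)*(w^3 - 3*w^2 - 16*w + 48) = w*(w - 4)*(w^2 + w - 12) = w*(w - 4)*(w + 4)*(w - 3)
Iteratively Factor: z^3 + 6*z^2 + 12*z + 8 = (z + 2)*(z^2 + 4*z + 4) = (z + 2)^2*(z + 2)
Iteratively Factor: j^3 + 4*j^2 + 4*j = (j + 2)*(j^2 + 2*j) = (j + 2)^2*(j)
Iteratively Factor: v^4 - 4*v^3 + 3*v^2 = (v)*(v^3 - 4*v^2 + 3*v) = v*(v - 1)*(v^2 - 3*v) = v*(v - 3)*(v - 1)*(v)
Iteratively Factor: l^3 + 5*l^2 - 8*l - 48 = (l + 4)*(l^2 + l - 12) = (l - 3)*(l + 4)*(l + 4)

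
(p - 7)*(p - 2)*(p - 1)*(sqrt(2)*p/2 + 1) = sqrt(2)*p^4/2 - 5*sqrt(2)*p^3 + p^3 - 10*p^2 + 23*sqrt(2)*p^2/2 - 7*sqrt(2)*p + 23*p - 14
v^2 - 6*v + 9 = (v - 3)^2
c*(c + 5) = c^2 + 5*c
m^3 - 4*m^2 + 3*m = m*(m - 3)*(m - 1)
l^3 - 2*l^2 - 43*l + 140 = (l - 5)*(l - 4)*(l + 7)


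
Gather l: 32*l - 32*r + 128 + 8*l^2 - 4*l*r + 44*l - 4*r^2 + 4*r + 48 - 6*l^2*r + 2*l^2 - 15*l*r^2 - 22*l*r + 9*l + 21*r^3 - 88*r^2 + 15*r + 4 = l^2*(10 - 6*r) + l*(-15*r^2 - 26*r + 85) + 21*r^3 - 92*r^2 - 13*r + 180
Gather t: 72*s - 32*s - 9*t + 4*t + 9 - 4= 40*s - 5*t + 5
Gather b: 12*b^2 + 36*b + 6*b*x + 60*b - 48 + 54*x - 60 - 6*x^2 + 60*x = 12*b^2 + b*(6*x + 96) - 6*x^2 + 114*x - 108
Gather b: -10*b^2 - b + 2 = -10*b^2 - b + 2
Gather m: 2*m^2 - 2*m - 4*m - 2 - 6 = 2*m^2 - 6*m - 8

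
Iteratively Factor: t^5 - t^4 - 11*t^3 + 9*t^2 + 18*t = (t - 2)*(t^4 + t^3 - 9*t^2 - 9*t) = (t - 3)*(t - 2)*(t^3 + 4*t^2 + 3*t) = (t - 3)*(t - 2)*(t + 1)*(t^2 + 3*t) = t*(t - 3)*(t - 2)*(t + 1)*(t + 3)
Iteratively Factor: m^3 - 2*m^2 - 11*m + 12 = (m - 1)*(m^2 - m - 12) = (m - 1)*(m + 3)*(m - 4)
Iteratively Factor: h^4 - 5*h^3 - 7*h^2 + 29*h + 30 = (h - 3)*(h^3 - 2*h^2 - 13*h - 10) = (h - 3)*(h + 1)*(h^2 - 3*h - 10) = (h - 5)*(h - 3)*(h + 1)*(h + 2)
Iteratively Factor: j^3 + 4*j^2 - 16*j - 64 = (j + 4)*(j^2 - 16) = (j + 4)^2*(j - 4)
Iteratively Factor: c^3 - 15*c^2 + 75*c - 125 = (c - 5)*(c^2 - 10*c + 25) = (c - 5)^2*(c - 5)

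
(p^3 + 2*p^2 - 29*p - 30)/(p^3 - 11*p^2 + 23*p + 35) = (p + 6)/(p - 7)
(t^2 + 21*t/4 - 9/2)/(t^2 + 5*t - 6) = (t - 3/4)/(t - 1)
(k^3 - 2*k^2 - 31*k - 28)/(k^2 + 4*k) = k - 6 - 7/k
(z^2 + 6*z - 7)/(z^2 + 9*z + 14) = (z - 1)/(z + 2)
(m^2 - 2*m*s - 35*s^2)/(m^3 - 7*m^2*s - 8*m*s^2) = (-m^2 + 2*m*s + 35*s^2)/(m*(-m^2 + 7*m*s + 8*s^2))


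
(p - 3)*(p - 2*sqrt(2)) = p^2 - 3*p - 2*sqrt(2)*p + 6*sqrt(2)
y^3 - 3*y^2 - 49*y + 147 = (y - 7)*(y - 3)*(y + 7)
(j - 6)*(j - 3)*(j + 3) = j^3 - 6*j^2 - 9*j + 54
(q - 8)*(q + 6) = q^2 - 2*q - 48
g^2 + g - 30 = (g - 5)*(g + 6)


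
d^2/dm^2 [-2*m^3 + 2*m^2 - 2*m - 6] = 4 - 12*m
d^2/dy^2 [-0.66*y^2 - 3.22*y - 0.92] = -1.32000000000000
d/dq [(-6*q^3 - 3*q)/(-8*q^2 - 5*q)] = 12*(4*q^2 + 5*q - 2)/(64*q^2 + 80*q + 25)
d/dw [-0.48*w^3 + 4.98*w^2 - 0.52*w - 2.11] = -1.44*w^2 + 9.96*w - 0.52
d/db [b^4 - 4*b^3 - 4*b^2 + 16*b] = 4*b^3 - 12*b^2 - 8*b + 16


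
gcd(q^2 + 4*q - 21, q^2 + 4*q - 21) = q^2 + 4*q - 21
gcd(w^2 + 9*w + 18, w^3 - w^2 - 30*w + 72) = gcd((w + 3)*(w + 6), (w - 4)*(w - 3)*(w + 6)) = w + 6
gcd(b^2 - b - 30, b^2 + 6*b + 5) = b + 5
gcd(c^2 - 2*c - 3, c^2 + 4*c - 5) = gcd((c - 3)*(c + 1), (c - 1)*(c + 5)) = 1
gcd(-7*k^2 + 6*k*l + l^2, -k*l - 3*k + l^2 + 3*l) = k - l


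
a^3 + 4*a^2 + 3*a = a*(a + 1)*(a + 3)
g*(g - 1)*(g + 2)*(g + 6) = g^4 + 7*g^3 + 4*g^2 - 12*g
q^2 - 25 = (q - 5)*(q + 5)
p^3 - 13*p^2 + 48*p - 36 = (p - 6)^2*(p - 1)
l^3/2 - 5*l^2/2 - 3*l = l*(l/2 + 1/2)*(l - 6)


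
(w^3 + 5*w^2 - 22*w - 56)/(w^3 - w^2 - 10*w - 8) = (w + 7)/(w + 1)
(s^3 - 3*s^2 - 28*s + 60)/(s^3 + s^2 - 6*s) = (s^2 - s - 30)/(s*(s + 3))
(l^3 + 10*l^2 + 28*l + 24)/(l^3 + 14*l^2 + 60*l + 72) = (l + 2)/(l + 6)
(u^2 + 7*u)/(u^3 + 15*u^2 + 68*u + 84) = u/(u^2 + 8*u + 12)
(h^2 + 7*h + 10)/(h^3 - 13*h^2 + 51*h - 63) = (h^2 + 7*h + 10)/(h^3 - 13*h^2 + 51*h - 63)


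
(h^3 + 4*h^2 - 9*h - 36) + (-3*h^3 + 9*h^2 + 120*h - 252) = -2*h^3 + 13*h^2 + 111*h - 288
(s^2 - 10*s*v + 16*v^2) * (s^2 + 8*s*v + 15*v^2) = s^4 - 2*s^3*v - 49*s^2*v^2 - 22*s*v^3 + 240*v^4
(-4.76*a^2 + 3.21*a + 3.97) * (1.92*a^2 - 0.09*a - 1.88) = -9.1392*a^4 + 6.5916*a^3 + 16.2823*a^2 - 6.3921*a - 7.4636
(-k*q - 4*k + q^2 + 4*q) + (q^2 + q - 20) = -k*q - 4*k + 2*q^2 + 5*q - 20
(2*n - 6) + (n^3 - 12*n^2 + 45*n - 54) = n^3 - 12*n^2 + 47*n - 60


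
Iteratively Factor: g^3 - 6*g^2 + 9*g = (g - 3)*(g^2 - 3*g) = g*(g - 3)*(g - 3)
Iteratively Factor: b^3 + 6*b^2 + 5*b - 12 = (b - 1)*(b^2 + 7*b + 12) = (b - 1)*(b + 4)*(b + 3)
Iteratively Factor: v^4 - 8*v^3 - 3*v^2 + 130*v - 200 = (v - 5)*(v^3 - 3*v^2 - 18*v + 40) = (v - 5)*(v - 2)*(v^2 - v - 20) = (v - 5)*(v - 2)*(v + 4)*(v - 5)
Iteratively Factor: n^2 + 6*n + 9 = (n + 3)*(n + 3)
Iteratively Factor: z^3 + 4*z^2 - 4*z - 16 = (z + 2)*(z^2 + 2*z - 8) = (z + 2)*(z + 4)*(z - 2)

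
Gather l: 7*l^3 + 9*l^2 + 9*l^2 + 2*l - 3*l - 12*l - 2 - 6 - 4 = 7*l^3 + 18*l^2 - 13*l - 12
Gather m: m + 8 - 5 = m + 3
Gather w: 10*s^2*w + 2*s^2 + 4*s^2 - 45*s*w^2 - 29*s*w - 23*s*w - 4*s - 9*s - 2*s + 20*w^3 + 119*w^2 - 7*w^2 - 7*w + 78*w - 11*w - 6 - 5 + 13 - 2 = 6*s^2 - 15*s + 20*w^3 + w^2*(112 - 45*s) + w*(10*s^2 - 52*s + 60)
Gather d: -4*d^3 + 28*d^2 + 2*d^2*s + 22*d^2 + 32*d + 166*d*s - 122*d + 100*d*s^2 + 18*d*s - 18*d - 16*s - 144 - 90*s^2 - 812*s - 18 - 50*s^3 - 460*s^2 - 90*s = -4*d^3 + d^2*(2*s + 50) + d*(100*s^2 + 184*s - 108) - 50*s^3 - 550*s^2 - 918*s - 162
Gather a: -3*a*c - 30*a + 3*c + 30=a*(-3*c - 30) + 3*c + 30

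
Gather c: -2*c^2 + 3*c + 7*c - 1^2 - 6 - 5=-2*c^2 + 10*c - 12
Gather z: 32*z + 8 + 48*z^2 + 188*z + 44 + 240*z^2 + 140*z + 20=288*z^2 + 360*z + 72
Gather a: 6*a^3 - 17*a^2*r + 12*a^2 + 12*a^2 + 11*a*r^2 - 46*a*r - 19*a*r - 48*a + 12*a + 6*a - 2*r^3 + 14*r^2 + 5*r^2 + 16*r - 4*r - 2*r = 6*a^3 + a^2*(24 - 17*r) + a*(11*r^2 - 65*r - 30) - 2*r^3 + 19*r^2 + 10*r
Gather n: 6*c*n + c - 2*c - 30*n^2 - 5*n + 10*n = -c - 30*n^2 + n*(6*c + 5)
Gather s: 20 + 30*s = 30*s + 20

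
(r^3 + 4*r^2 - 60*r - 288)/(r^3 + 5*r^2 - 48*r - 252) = (r - 8)/(r - 7)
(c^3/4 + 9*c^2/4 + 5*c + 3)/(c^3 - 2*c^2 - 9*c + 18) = (c^3 + 9*c^2 + 20*c + 12)/(4*(c^3 - 2*c^2 - 9*c + 18))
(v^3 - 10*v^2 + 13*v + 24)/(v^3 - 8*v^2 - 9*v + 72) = (v + 1)/(v + 3)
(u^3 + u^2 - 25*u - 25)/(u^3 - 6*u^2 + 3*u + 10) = (u + 5)/(u - 2)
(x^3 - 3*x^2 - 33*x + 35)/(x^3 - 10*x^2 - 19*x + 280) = (x - 1)/(x - 8)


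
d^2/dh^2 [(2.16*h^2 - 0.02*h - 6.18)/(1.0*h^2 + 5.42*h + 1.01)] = (-23.4544*h^3 - 50.1696*h^2 - 200.8524*h - 345.982904)/(1.0*h^6 + 16.26*h^5 + 91.1592*h^4 + 192.065288*h^3 + 92.070792*h^2 + 16.586826*h + 1.030301)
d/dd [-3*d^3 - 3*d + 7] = -9*d^2 - 3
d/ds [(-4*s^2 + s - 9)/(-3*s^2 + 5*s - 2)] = (-17*s^2 - 38*s + 43)/(9*s^4 - 30*s^3 + 37*s^2 - 20*s + 4)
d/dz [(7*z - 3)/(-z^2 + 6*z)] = (7*z^2 - 6*z + 18)/(z^2*(z^2 - 12*z + 36))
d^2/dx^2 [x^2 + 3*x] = 2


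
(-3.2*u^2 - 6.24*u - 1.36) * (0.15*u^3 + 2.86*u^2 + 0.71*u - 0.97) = -0.48*u^5 - 10.088*u^4 - 20.3224*u^3 - 5.216*u^2 + 5.0872*u + 1.3192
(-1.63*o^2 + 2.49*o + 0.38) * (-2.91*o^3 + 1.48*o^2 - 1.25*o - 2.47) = 4.7433*o^5 - 9.6583*o^4 + 4.6169*o^3 + 1.476*o^2 - 6.6253*o - 0.9386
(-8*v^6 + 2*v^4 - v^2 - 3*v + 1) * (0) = 0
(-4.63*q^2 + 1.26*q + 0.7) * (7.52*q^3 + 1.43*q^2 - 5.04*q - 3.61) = -34.8176*q^5 + 2.8543*q^4 + 30.401*q^3 + 11.3649*q^2 - 8.0766*q - 2.527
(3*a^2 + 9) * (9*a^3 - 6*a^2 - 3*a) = 27*a^5 - 18*a^4 + 72*a^3 - 54*a^2 - 27*a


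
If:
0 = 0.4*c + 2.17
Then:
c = -5.42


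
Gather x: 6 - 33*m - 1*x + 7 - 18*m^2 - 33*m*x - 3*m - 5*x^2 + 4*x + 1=-18*m^2 - 36*m - 5*x^2 + x*(3 - 33*m) + 14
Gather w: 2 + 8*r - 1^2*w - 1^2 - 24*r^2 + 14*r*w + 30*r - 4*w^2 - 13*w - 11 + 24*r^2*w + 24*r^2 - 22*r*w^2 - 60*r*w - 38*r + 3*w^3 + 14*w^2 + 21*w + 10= 3*w^3 + w^2*(10 - 22*r) + w*(24*r^2 - 46*r + 7)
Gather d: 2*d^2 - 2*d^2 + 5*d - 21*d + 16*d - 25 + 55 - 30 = 0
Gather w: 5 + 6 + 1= 12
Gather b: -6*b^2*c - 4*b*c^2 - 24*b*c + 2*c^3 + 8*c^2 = -6*b^2*c + b*(-4*c^2 - 24*c) + 2*c^3 + 8*c^2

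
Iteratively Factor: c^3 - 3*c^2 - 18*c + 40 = (c - 5)*(c^2 + 2*c - 8) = (c - 5)*(c - 2)*(c + 4)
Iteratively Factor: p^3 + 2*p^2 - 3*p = (p + 3)*(p^2 - p) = (p - 1)*(p + 3)*(p)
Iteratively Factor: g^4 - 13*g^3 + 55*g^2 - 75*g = (g)*(g^3 - 13*g^2 + 55*g - 75) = g*(g - 3)*(g^2 - 10*g + 25) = g*(g - 5)*(g - 3)*(g - 5)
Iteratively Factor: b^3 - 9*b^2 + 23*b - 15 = (b - 3)*(b^2 - 6*b + 5) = (b - 5)*(b - 3)*(b - 1)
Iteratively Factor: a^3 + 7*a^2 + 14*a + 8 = (a + 1)*(a^2 + 6*a + 8) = (a + 1)*(a + 4)*(a + 2)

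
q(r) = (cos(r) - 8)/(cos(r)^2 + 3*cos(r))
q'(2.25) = -4.75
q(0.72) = -2.57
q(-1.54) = -85.39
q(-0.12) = -1.77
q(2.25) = 5.79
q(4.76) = -54.83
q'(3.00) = -0.26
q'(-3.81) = -2.22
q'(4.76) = 1175.56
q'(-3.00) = 0.26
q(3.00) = 4.52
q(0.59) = -2.25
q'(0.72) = -2.94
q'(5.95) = 0.90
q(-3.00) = 4.52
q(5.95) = -1.89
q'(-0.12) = 0.30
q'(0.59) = -2.01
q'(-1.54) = 2810.87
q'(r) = (2*sin(r)*cos(r) + 3*sin(r))*(cos(r) - 8)/(cos(r)^2 + 3*cos(r))^2 - sin(r)/(cos(r)^2 + 3*cos(r))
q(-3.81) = 5.05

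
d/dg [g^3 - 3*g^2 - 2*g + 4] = 3*g^2 - 6*g - 2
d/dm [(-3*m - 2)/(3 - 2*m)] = -13/(2*m - 3)^2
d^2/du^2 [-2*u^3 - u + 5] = -12*u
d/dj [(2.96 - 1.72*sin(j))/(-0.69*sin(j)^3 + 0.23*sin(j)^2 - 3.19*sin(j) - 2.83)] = (-2.3736*sin(j)^3 + 6.5228*sin(j)^2 - 1.3616*sin(j) + 14.31)*cos(j)/(0.4761*sin(j)^6 - 0.3174*sin(j)^5 + 4.4551*sin(j)^4 + 2.438*sin(j)^3 + 8.8743*sin(j)^2 + 18.0554*sin(j) + 8.0089)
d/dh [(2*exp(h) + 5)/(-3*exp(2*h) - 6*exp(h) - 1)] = (6*exp(2*h) + 30*exp(h) + 28)*exp(h)/(9*exp(4*h) + 36*exp(3*h) + 42*exp(2*h) + 12*exp(h) + 1)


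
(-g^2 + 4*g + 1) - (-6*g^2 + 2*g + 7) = 5*g^2 + 2*g - 6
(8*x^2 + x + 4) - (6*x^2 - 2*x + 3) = 2*x^2 + 3*x + 1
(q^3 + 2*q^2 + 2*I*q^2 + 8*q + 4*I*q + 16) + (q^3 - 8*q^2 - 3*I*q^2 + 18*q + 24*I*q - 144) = 2*q^3 - 6*q^2 - I*q^2 + 26*q + 28*I*q - 128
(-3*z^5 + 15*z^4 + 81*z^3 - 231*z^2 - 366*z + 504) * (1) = -3*z^5 + 15*z^4 + 81*z^3 - 231*z^2 - 366*z + 504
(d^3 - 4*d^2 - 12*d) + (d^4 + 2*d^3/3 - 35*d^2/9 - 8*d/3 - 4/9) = d^4 + 5*d^3/3 - 71*d^2/9 - 44*d/3 - 4/9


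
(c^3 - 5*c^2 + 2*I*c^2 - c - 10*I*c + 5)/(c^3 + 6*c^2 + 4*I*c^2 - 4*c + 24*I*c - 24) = (c^3 + c^2*(-5 + 2*I) + c*(-1 - 10*I) + 5)/(c^3 + c^2*(6 + 4*I) + c*(-4 + 24*I) - 24)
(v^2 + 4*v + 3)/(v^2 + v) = (v + 3)/v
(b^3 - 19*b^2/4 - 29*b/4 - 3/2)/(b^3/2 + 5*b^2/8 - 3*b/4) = 2*(4*b^3 - 19*b^2 - 29*b - 6)/(b*(4*b^2 + 5*b - 6))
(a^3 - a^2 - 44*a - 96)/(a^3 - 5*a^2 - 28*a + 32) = (a + 3)/(a - 1)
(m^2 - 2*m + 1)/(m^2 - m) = (m - 1)/m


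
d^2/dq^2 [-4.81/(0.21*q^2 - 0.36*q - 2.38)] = (-0.424242*q^2 + 0.727272*q + 4.81*(0.42*q - 0.36)*(0.84*q - 0.72) + 4.808076)/(-0.21*q^2 + 0.36*q + 2.38)^3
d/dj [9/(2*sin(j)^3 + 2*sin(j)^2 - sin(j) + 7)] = 9*(-6*sin(j)^2 - 4*sin(j) + 1)*cos(j)/(2*sin(j)^3 + 2*sin(j)^2 - sin(j) + 7)^2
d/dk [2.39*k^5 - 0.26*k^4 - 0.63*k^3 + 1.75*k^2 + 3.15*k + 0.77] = 11.95*k^4 - 1.04*k^3 - 1.89*k^2 + 3.5*k + 3.15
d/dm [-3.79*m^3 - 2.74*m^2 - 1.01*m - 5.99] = -11.37*m^2 - 5.48*m - 1.01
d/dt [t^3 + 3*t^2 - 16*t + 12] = 3*t^2 + 6*t - 16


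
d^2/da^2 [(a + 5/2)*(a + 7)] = 2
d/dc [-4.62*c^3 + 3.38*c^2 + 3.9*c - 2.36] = -13.86*c^2 + 6.76*c + 3.9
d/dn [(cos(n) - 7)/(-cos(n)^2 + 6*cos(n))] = (-sin(n) - 42*sin(n)/cos(n)^2 + 14*tan(n))/(cos(n) - 6)^2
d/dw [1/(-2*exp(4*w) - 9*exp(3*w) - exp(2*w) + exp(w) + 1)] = (8*exp(3*w) + 27*exp(2*w) + 2*exp(w) - 1)*exp(w)/(2*exp(4*w) + 9*exp(3*w) + exp(2*w) - exp(w) - 1)^2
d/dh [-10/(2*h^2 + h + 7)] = 10*(4*h + 1)/(2*h^2 + h + 7)^2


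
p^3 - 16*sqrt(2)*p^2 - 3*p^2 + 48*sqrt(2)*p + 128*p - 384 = (p - 3)*(p - 8*sqrt(2))^2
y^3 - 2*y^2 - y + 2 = (y - 2)*(y - 1)*(y + 1)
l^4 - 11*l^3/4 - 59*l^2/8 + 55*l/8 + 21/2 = (l - 4)*(l - 3/2)*(l + 1)*(l + 7/4)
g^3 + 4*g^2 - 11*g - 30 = (g - 3)*(g + 2)*(g + 5)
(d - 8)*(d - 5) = d^2 - 13*d + 40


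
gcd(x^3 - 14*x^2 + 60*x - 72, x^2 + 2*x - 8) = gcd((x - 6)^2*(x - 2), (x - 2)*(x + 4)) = x - 2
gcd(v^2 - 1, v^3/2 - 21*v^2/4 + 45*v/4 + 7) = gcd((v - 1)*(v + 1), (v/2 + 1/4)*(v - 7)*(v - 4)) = 1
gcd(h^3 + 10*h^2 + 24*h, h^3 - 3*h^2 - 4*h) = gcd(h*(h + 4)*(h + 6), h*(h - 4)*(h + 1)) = h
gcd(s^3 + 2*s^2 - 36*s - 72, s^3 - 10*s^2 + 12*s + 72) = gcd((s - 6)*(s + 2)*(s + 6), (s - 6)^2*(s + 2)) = s^2 - 4*s - 12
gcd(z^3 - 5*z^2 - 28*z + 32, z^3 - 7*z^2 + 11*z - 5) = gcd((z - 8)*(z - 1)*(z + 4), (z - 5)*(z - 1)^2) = z - 1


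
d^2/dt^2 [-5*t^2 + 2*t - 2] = -10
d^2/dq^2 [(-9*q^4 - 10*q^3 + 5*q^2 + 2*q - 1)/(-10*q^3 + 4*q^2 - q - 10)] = 2*(-46*q^6 - 3708*q^5 - 6063*q^4 + 4278*q^3 + 6378*q^2 + 2448*q - 439)/(1000*q^9 - 1200*q^8 + 780*q^7 + 2696*q^6 - 2322*q^5 + 1068*q^4 + 2761*q^3 - 1170*q^2 + 300*q + 1000)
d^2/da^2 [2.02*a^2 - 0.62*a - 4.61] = 4.04000000000000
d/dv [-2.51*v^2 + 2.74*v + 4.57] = 2.74 - 5.02*v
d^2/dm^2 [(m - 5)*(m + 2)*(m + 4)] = 6*m + 2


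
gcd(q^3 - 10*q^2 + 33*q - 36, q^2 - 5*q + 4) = q - 4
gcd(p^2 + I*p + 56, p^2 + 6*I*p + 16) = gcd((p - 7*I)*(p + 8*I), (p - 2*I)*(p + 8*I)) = p + 8*I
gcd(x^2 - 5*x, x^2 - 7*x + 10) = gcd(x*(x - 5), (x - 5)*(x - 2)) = x - 5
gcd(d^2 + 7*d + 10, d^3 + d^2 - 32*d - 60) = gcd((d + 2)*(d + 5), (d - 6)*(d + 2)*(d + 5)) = d^2 + 7*d + 10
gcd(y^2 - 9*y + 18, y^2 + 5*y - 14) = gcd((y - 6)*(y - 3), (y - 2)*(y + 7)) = 1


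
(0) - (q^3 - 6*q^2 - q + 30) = -q^3 + 6*q^2 + q - 30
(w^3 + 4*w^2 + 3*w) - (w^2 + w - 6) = w^3 + 3*w^2 + 2*w + 6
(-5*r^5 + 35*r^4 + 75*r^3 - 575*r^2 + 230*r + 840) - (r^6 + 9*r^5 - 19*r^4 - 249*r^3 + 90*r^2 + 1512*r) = -r^6 - 14*r^5 + 54*r^4 + 324*r^3 - 665*r^2 - 1282*r + 840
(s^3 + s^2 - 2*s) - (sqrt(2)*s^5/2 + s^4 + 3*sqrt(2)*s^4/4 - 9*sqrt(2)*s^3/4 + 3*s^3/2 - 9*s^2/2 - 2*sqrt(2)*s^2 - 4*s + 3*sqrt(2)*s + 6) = -sqrt(2)*s^5/2 - 3*sqrt(2)*s^4/4 - s^4 - s^3/2 + 9*sqrt(2)*s^3/4 + 2*sqrt(2)*s^2 + 11*s^2/2 - 3*sqrt(2)*s + 2*s - 6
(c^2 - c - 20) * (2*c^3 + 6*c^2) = 2*c^5 + 4*c^4 - 46*c^3 - 120*c^2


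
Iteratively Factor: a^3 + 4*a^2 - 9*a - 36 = (a - 3)*(a^2 + 7*a + 12) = (a - 3)*(a + 4)*(a + 3)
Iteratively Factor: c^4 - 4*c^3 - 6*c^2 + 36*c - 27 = (c + 3)*(c^3 - 7*c^2 + 15*c - 9) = (c - 1)*(c + 3)*(c^2 - 6*c + 9) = (c - 3)*(c - 1)*(c + 3)*(c - 3)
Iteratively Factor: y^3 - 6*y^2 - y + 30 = (y - 3)*(y^2 - 3*y - 10) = (y - 5)*(y - 3)*(y + 2)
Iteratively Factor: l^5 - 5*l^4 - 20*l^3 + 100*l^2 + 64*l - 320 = (l - 5)*(l^4 - 20*l^2 + 64) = (l - 5)*(l + 2)*(l^3 - 2*l^2 - 16*l + 32) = (l - 5)*(l - 4)*(l + 2)*(l^2 + 2*l - 8) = (l - 5)*(l - 4)*(l + 2)*(l + 4)*(l - 2)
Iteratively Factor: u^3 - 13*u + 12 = (u + 4)*(u^2 - 4*u + 3) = (u - 3)*(u + 4)*(u - 1)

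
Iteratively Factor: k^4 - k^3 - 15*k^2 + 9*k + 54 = (k + 3)*(k^3 - 4*k^2 - 3*k + 18) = (k - 3)*(k + 3)*(k^2 - k - 6) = (k - 3)*(k + 2)*(k + 3)*(k - 3)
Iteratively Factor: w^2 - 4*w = (w - 4)*(w)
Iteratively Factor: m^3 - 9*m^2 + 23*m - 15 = (m - 1)*(m^2 - 8*m + 15) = (m - 5)*(m - 1)*(m - 3)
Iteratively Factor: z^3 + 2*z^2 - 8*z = (z + 4)*(z^2 - 2*z) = (z - 2)*(z + 4)*(z)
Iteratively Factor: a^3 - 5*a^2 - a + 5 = (a - 1)*(a^2 - 4*a - 5) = (a - 5)*(a - 1)*(a + 1)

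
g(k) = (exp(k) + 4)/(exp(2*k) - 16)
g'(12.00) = 0.00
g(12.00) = 0.00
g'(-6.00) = 0.00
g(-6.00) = -0.25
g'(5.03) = -0.01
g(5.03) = 0.01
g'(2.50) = -0.18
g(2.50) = 0.12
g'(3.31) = -0.05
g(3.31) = 0.04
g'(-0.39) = -0.06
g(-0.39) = -0.30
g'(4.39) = -0.01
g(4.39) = 0.01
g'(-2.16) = -0.01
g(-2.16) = -0.26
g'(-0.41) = -0.06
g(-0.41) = -0.30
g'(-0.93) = -0.03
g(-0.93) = -0.28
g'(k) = -2*(exp(k) + 4)*exp(2*k)/(exp(2*k) - 16)^2 + exp(k)/(exp(2*k) - 16) = -exp(k)/(exp(2*k) - 8*exp(k) + 16)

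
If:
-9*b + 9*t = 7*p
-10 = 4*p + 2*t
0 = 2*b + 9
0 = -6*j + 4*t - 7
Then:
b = -9/2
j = -213/50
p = -9/50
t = -116/25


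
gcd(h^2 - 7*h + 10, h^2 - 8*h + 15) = h - 5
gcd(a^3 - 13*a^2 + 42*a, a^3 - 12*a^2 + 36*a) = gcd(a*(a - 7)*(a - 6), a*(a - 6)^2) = a^2 - 6*a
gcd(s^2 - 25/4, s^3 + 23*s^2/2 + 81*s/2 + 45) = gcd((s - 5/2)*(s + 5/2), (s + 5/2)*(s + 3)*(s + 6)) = s + 5/2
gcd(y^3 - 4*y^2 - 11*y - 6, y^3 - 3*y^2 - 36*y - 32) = y + 1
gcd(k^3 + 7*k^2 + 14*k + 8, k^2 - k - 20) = k + 4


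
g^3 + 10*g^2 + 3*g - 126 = (g - 3)*(g + 6)*(g + 7)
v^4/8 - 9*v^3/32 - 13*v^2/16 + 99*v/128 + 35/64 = (v/4 + 1/2)*(v/2 + 1/4)*(v - 7/2)*(v - 5/4)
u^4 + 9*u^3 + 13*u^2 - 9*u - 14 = (u - 1)*(u + 1)*(u + 2)*(u + 7)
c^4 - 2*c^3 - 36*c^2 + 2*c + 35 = (c - 7)*(c - 1)*(c + 1)*(c + 5)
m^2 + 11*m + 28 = (m + 4)*(m + 7)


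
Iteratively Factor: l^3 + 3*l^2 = (l)*(l^2 + 3*l) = l^2*(l + 3)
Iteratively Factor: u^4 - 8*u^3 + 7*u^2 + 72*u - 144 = (u - 4)*(u^3 - 4*u^2 - 9*u + 36) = (u - 4)^2*(u^2 - 9) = (u - 4)^2*(u + 3)*(u - 3)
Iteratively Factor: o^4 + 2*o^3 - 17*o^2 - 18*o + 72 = (o + 3)*(o^3 - o^2 - 14*o + 24) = (o + 3)*(o + 4)*(o^2 - 5*o + 6) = (o - 2)*(o + 3)*(o + 4)*(o - 3)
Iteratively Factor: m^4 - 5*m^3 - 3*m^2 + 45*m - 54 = (m - 3)*(m^3 - 2*m^2 - 9*m + 18) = (m - 3)*(m + 3)*(m^2 - 5*m + 6) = (m - 3)^2*(m + 3)*(m - 2)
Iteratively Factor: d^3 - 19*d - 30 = (d + 2)*(d^2 - 2*d - 15) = (d - 5)*(d + 2)*(d + 3)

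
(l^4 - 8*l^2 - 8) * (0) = 0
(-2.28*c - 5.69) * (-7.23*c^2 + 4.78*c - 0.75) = 16.4844*c^3 + 30.2403*c^2 - 25.4882*c + 4.2675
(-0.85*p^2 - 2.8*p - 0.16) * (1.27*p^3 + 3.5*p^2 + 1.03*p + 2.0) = -1.0795*p^5 - 6.531*p^4 - 10.8787*p^3 - 5.144*p^2 - 5.7648*p - 0.32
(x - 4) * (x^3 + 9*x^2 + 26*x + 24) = x^4 + 5*x^3 - 10*x^2 - 80*x - 96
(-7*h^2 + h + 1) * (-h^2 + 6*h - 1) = 7*h^4 - 43*h^3 + 12*h^2 + 5*h - 1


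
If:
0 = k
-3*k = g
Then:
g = 0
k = 0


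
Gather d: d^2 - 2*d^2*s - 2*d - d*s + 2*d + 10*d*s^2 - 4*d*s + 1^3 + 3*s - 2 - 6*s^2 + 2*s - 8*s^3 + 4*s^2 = d^2*(1 - 2*s) + d*(10*s^2 - 5*s) - 8*s^3 - 2*s^2 + 5*s - 1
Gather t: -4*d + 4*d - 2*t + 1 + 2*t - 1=0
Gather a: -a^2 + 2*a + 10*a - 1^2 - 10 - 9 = -a^2 + 12*a - 20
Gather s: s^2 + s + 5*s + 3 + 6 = s^2 + 6*s + 9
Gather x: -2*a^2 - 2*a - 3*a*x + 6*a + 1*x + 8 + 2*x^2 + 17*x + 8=-2*a^2 + 4*a + 2*x^2 + x*(18 - 3*a) + 16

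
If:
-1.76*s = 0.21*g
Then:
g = -8.38095238095238*s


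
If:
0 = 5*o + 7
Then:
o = -7/5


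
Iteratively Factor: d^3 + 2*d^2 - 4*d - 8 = (d + 2)*(d^2 - 4) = (d + 2)^2*(d - 2)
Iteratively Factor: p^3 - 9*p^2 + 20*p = (p - 4)*(p^2 - 5*p) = (p - 5)*(p - 4)*(p)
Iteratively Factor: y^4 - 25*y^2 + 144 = (y - 3)*(y^3 + 3*y^2 - 16*y - 48) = (y - 4)*(y - 3)*(y^2 + 7*y + 12) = (y - 4)*(y - 3)*(y + 3)*(y + 4)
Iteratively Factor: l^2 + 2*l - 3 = (l + 3)*(l - 1)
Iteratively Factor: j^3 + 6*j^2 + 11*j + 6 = (j + 3)*(j^2 + 3*j + 2) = (j + 2)*(j + 3)*(j + 1)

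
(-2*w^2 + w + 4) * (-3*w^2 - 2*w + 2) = 6*w^4 + w^3 - 18*w^2 - 6*w + 8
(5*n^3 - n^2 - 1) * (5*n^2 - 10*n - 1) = 25*n^5 - 55*n^4 + 5*n^3 - 4*n^2 + 10*n + 1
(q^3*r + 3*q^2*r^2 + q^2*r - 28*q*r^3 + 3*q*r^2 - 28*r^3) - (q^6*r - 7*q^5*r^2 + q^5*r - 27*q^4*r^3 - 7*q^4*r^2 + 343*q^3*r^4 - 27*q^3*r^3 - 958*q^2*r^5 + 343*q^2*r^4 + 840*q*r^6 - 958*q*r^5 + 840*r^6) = -q^6*r + 7*q^5*r^2 - q^5*r + 27*q^4*r^3 + 7*q^4*r^2 - 343*q^3*r^4 + 27*q^3*r^3 + q^3*r + 958*q^2*r^5 - 343*q^2*r^4 + 3*q^2*r^2 + q^2*r - 840*q*r^6 + 958*q*r^5 - 28*q*r^3 + 3*q*r^2 - 840*r^6 - 28*r^3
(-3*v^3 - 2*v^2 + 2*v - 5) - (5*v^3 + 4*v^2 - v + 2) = -8*v^3 - 6*v^2 + 3*v - 7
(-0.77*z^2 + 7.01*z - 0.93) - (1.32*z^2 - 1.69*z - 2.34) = -2.09*z^2 + 8.7*z + 1.41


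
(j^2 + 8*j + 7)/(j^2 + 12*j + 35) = (j + 1)/(j + 5)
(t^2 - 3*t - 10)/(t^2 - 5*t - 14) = (t - 5)/(t - 7)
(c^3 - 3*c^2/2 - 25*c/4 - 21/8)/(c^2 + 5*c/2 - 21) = (c^2 + 2*c + 3/4)/(c + 6)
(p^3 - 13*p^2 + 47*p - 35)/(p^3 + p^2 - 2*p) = (p^2 - 12*p + 35)/(p*(p + 2))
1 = 1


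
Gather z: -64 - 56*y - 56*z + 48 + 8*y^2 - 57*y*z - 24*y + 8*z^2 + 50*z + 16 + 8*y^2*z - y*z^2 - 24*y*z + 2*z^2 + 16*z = 8*y^2 - 80*y + z^2*(10 - y) + z*(8*y^2 - 81*y + 10)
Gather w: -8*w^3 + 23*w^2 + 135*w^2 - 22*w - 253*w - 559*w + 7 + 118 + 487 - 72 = -8*w^3 + 158*w^2 - 834*w + 540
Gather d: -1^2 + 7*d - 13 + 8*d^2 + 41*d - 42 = 8*d^2 + 48*d - 56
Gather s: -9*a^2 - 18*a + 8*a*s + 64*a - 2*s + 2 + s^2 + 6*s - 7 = -9*a^2 + 46*a + s^2 + s*(8*a + 4) - 5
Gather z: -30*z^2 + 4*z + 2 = -30*z^2 + 4*z + 2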